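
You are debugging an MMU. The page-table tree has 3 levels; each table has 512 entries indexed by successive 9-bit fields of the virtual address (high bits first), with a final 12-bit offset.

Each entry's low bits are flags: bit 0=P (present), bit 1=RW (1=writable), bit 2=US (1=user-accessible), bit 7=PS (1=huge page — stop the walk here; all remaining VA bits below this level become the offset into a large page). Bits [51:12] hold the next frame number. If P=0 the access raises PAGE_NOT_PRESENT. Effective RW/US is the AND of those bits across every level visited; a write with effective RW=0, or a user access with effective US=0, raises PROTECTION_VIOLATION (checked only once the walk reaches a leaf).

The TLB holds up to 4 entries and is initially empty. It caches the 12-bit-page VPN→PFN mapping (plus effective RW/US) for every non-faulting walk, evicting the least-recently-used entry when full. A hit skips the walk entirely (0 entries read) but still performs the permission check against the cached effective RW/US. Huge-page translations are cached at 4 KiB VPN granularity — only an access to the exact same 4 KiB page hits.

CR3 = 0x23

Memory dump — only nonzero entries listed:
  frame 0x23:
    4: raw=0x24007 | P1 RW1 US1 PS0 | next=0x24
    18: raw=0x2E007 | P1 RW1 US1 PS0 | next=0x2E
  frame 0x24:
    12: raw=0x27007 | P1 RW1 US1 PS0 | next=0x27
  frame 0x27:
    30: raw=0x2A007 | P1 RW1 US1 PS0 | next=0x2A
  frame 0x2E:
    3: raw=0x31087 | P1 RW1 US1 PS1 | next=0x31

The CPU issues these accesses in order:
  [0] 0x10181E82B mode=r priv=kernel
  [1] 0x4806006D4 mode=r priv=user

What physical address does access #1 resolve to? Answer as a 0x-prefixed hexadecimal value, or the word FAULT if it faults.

Per-access translation:
#0 VA=0x10181E82B (r,kernel):
  [0] read 0x23 idx=4: raw=0x24007 flags P=1 W=1 U=1 S=0
  [1] read 0x24 idx=12: raw=0x27007 flags P=1 W=1 U=1 S=0
  [2] read 0x27 idx=30: raw=0x2A007 flags P=1 W=1 U=1 S=0
  ✓ 0x2A82B  — 3 lookups
#1 VA=0x4806006D4 (r,user):
  [0] read 0x23 idx=18: raw=0x2E007 flags P=1 W=1 U=1 S=0
  [1] read 0x2E idx=3: raw=0x31087 flags P=1 W=1 U=1 S=1
  ✓ 0x316D4 (huge @L1)  — 2 lookups

Access #1 PA: 0x316D4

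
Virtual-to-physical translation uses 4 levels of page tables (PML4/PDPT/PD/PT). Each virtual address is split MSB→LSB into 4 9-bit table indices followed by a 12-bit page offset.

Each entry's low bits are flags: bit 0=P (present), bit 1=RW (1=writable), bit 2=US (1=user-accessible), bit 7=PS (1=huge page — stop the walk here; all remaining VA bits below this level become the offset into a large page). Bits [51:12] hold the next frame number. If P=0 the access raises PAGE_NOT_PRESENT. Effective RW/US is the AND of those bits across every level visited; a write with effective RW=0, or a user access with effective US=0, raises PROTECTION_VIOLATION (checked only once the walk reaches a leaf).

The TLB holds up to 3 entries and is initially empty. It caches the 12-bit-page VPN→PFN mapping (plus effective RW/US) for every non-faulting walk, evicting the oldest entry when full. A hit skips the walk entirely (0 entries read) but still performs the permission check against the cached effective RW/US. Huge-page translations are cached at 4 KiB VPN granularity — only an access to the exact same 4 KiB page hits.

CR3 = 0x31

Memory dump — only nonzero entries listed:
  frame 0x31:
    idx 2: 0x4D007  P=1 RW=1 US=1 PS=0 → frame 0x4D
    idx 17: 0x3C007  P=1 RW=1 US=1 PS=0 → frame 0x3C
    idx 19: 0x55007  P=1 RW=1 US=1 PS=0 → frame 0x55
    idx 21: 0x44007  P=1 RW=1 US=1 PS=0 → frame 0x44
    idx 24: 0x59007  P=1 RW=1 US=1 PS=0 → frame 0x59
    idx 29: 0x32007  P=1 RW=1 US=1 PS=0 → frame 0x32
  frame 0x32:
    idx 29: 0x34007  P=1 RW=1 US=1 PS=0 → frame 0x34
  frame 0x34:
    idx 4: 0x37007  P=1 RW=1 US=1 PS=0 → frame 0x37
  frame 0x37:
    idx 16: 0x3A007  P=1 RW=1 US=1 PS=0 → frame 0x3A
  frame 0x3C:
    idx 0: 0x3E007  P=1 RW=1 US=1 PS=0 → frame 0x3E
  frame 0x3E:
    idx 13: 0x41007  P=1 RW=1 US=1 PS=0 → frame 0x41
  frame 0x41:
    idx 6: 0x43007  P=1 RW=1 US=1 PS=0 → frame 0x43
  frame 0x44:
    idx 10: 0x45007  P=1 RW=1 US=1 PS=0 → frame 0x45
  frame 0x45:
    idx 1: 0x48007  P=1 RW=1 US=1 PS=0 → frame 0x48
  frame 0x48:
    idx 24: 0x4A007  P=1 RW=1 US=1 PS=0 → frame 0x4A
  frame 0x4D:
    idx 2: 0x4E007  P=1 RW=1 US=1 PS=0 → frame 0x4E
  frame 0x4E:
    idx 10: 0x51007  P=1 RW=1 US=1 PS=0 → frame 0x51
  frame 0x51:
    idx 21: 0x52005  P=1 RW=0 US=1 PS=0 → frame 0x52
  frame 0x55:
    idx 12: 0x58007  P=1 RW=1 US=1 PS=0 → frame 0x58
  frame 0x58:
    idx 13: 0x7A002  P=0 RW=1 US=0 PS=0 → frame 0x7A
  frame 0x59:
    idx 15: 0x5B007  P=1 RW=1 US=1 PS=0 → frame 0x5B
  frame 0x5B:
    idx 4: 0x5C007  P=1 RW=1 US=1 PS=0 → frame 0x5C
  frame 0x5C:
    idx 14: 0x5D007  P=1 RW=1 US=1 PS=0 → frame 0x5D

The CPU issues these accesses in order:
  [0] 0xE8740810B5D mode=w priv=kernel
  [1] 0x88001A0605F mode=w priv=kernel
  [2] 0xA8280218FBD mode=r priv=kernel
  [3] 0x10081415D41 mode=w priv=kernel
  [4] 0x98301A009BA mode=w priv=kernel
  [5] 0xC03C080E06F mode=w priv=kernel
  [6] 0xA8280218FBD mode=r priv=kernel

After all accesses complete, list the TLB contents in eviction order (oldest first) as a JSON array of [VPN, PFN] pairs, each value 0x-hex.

Trace:
#0 VA=0xE8740810B5D (w,kernel):
  [0] read 0x31 idx=29: raw=0x32007 flags P=1 W=1 U=1 S=0
  [1] read 0x32 idx=29: raw=0x34007 flags P=1 W=1 U=1 S=0
  [2] read 0x34 idx=4: raw=0x37007 flags P=1 W=1 U=1 S=0
  [3] read 0x37 idx=16: raw=0x3A007 flags P=1 W=1 U=1 S=0
  → PA=0x3AB5D  (4 entries read)
#1 VA=0x88001A0605F (w,kernel):
  [0] read 0x31 idx=17: raw=0x3C007 flags P=1 W=1 U=1 S=0
  [1] read 0x3C idx=0: raw=0x3E007 flags P=1 W=1 U=1 S=0
  [2] read 0x3E idx=13: raw=0x41007 flags P=1 W=1 U=1 S=0
  [3] read 0x41 idx=6: raw=0x43007 flags P=1 W=1 U=1 S=0
  → PA=0x4305F  (4 entries read)
#2 VA=0xA8280218FBD (r,kernel):
  [0] read 0x31 idx=21: raw=0x44007 flags P=1 W=1 U=1 S=0
  [1] read 0x44 idx=10: raw=0x45007 flags P=1 W=1 U=1 S=0
  [2] read 0x45 idx=1: raw=0x48007 flags P=1 W=1 U=1 S=0
  [3] read 0x48 idx=24: raw=0x4A007 flags P=1 W=1 U=1 S=0
  → PA=0x4AFBD  (4 entries read)
#3 VA=0x10081415D41 (w,kernel):
  [0] read 0x31 idx=2: raw=0x4D007 flags P=1 W=1 U=1 S=0
  [1] read 0x4D idx=2: raw=0x4E007 flags P=1 W=1 U=1 S=0
  [2] read 0x4E idx=10: raw=0x51007 flags P=1 W=1 U=1 S=0
  [3] read 0x51 idx=21: raw=0x52005 flags P=1 W=0 U=1 S=0
  → PROTECTION_VIOLATION  (4 entries read)
#4 VA=0x98301A009BA (w,kernel):
  [0] read 0x31 idx=19: raw=0x55007 flags P=1 W=1 U=1 S=0
  [1] read 0x55 idx=12: raw=0x58007 flags P=1 W=1 U=1 S=0
  [2] read 0x58 idx=13: raw=0x7A002 flags P=0 W=1 U=0 S=0
  → PAGE_NOT_PRESENT  (3 entries read)
#5 VA=0xC03C080E06F (w,kernel):
  [0] read 0x31 idx=24: raw=0x59007 flags P=1 W=1 U=1 S=0
  [1] read 0x59 idx=15: raw=0x5B007 flags P=1 W=1 U=1 S=0
  [2] read 0x5B idx=4: raw=0x5C007 flags P=1 W=1 U=1 S=0
  [3] read 0x5C idx=14: raw=0x5D007 flags P=1 W=1 U=1 S=0
  → PA=0x5D06F  (4 entries read)
#6 VA=0xA8280218FBD (r,kernel):
  TLB hit vpn=0xA8280218 → PA=0x4AFBD

TLB: [["0x88001A06", "0x43"], ["0xA8280218", "0x4A"], ["0xC03C080E", "0x5D"]]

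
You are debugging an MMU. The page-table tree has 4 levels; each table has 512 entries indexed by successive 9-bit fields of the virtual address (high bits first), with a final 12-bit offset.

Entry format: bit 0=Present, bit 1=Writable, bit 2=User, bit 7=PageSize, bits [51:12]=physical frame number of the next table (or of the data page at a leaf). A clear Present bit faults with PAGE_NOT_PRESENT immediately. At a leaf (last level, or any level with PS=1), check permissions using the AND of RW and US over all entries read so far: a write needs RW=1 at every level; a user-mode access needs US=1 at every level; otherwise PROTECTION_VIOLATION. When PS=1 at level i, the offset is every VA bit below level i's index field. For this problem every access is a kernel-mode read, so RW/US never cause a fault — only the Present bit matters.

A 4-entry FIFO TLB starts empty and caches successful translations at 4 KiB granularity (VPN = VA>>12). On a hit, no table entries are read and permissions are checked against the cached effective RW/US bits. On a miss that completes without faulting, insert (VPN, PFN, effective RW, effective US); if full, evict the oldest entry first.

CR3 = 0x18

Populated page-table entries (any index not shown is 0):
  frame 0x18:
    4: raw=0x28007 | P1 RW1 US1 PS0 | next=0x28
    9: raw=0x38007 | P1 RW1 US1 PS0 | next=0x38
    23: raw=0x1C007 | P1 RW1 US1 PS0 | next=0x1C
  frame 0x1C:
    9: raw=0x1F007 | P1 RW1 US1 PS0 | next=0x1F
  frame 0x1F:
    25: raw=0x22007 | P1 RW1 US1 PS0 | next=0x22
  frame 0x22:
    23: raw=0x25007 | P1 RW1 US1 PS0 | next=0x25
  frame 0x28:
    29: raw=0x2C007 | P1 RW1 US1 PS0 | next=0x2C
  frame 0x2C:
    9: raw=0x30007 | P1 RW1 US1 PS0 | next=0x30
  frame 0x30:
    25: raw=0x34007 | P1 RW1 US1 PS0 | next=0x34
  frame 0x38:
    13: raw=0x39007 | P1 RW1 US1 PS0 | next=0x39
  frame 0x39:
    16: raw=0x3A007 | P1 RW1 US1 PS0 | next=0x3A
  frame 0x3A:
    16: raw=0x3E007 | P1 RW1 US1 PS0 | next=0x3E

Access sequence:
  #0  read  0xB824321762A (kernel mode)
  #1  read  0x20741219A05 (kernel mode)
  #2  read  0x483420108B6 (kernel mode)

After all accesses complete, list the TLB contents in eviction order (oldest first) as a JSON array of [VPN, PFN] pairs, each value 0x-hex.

Walk each access:
#0 VA=0xB824321762A (r,kernel):
  lvl0: tbl 0x18, slot 23 ⇒ 0x1C007 (P1/RW1/US1/PS0)
  lvl1: tbl 0x1C, slot 9 ⇒ 0x1F007 (P1/RW1/US1/PS0)
  lvl2: tbl 0x1F, slot 25 ⇒ 0x22007 (P1/RW1/US1/PS0)
  lvl3: tbl 0x22, slot 23 ⇒ 0x25007 (P1/RW1/US1/PS0)
  ✓ 0x2562A  — 4 lookups
#1 VA=0x20741219A05 (r,kernel):
  lvl0: tbl 0x18, slot 4 ⇒ 0x28007 (P1/RW1/US1/PS0)
  lvl1: tbl 0x28, slot 29 ⇒ 0x2C007 (P1/RW1/US1/PS0)
  lvl2: tbl 0x2C, slot 9 ⇒ 0x30007 (P1/RW1/US1/PS0)
  lvl3: tbl 0x30, slot 25 ⇒ 0x34007 (P1/RW1/US1/PS0)
  ✓ 0x34A05  — 4 lookups
#2 VA=0x483420108B6 (r,kernel):
  lvl0: tbl 0x18, slot 9 ⇒ 0x38007 (P1/RW1/US1/PS0)
  lvl1: tbl 0x38, slot 13 ⇒ 0x39007 (P1/RW1/US1/PS0)
  lvl2: tbl 0x39, slot 16 ⇒ 0x3A007 (P1/RW1/US1/PS0)
  lvl3: tbl 0x3A, slot 16 ⇒ 0x3E007 (P1/RW1/US1/PS0)
  ✓ 0x3E8B6  — 4 lookups

TLB: [["0xB8243217", "0x25"], ["0x20741219", "0x34"], ["0x48342010", "0x3E"]]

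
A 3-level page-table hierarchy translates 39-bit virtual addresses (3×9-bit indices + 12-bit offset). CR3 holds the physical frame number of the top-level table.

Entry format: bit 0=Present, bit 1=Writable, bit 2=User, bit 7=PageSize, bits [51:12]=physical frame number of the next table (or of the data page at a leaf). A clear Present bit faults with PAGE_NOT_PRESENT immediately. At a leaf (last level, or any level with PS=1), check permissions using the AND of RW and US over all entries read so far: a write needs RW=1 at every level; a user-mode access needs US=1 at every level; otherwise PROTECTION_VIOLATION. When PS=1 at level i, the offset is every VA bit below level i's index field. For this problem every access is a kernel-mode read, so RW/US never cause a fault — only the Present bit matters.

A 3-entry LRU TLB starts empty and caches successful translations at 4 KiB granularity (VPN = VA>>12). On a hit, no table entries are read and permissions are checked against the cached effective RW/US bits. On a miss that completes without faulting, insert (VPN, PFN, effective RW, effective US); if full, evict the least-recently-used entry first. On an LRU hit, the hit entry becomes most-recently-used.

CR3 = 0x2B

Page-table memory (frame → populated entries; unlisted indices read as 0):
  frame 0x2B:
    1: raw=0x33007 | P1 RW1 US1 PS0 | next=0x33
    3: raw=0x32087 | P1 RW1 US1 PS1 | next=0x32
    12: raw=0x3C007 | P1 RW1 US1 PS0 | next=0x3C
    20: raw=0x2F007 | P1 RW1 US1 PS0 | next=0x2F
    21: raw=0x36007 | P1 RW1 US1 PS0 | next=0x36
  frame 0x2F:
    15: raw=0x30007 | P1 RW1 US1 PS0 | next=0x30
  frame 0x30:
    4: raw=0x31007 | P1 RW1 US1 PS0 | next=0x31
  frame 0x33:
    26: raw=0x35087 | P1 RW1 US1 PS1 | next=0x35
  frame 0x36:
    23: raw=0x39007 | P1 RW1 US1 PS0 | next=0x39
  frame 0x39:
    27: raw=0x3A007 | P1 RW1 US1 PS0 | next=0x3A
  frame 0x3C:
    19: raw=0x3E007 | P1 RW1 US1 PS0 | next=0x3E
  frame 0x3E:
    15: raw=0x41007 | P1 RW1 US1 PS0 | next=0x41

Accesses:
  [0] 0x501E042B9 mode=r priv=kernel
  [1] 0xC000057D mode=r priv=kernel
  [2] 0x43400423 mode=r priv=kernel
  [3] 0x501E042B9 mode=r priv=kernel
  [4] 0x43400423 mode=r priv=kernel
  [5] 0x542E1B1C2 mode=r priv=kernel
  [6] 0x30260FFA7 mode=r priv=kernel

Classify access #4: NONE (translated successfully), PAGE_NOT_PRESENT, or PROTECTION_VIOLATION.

Per-access translation:
#0 VA=0x501E042B9 (r,kernel):
  [0] read 0x2B idx=20: raw=0x2F007 flags P=1 W=1 U=1 S=0
  [1] read 0x2F idx=15: raw=0x30007 flags P=1 W=1 U=1 S=0
  [2] read 0x30 idx=4: raw=0x31007 flags P=1 W=1 U=1 S=0
  ✓ 0x312B9  — 3 lookups
#1 VA=0xC000057D (r,kernel):
  [0] read 0x2B idx=3: raw=0x32087 flags P=1 W=1 U=1 S=1
  ✓ 0x3257D (huge @L0)  — 1 lookups
#2 VA=0x43400423 (r,kernel):
  [0] read 0x2B idx=1: raw=0x33007 flags P=1 W=1 U=1 S=0
  [1] read 0x33 idx=26: raw=0x35087 flags P=1 W=1 U=1 S=1
  ✓ 0x35423 (huge @L1)  — 2 lookups
#3 VA=0x501E042B9 (r,kernel):
  TLB hit vpn=0x501E04 → PA=0x312B9
#4 VA=0x43400423 (r,kernel):
  TLB hit vpn=0x43400 → PA=0x35423
#5 VA=0x542E1B1C2 (r,kernel):
  [0] read 0x2B idx=21: raw=0x36007 flags P=1 W=1 U=1 S=0
  [1] read 0x36 idx=23: raw=0x39007 flags P=1 W=1 U=1 S=0
  [2] read 0x39 idx=27: raw=0x3A007 flags P=1 W=1 U=1 S=0
  ✓ 0x3A1C2  — 3 lookups
#6 VA=0x30260FFA7 (r,kernel):
  [0] read 0x2B idx=12: raw=0x3C007 flags P=1 W=1 U=1 S=0
  [1] read 0x3C idx=19: raw=0x3E007 flags P=1 W=1 U=1 S=0
  [2] read 0x3E idx=15: raw=0x41007 flags P=1 W=1 U=1 S=0
  ✓ 0x41FA7  — 3 lookups

Access #4 fault: NONE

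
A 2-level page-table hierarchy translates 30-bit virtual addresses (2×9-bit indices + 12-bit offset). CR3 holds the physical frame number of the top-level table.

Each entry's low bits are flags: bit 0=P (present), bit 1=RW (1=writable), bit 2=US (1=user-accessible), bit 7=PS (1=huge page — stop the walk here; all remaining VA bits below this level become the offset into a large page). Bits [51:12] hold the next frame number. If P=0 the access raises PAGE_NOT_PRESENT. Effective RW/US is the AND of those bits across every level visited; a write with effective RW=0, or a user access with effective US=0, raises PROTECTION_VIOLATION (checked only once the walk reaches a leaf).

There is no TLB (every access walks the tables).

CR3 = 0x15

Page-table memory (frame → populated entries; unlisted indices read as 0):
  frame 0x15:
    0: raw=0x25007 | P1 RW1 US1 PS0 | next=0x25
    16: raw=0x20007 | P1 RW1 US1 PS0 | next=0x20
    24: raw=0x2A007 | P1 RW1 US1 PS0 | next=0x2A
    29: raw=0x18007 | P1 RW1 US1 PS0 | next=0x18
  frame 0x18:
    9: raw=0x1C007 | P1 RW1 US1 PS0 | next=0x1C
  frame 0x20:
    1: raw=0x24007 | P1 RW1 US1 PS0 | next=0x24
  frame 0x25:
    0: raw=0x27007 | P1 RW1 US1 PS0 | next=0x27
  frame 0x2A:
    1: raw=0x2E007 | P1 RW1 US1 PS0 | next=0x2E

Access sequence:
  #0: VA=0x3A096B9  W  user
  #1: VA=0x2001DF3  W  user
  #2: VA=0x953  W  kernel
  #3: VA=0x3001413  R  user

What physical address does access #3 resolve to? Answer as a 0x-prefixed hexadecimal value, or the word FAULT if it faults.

Per-access translation:
#0 VA=0x3A096B9 (w,user):
  L0 @0x15[29] → 0x18007  P=1,RW=1,US=1,PS=0
  L1 @0x18[9] → 0x1C007  P=1,RW=1,US=1,PS=0
  → PA=0x1C6B9  (2 entries read)
#1 VA=0x2001DF3 (w,user):
  L0 @0x15[16] → 0x20007  P=1,RW=1,US=1,PS=0
  L1 @0x20[1] → 0x24007  P=1,RW=1,US=1,PS=0
  → PA=0x24DF3  (2 entries read)
#2 VA=0x953 (w,kernel):
  L0 @0x15[0] → 0x25007  P=1,RW=1,US=1,PS=0
  L1 @0x25[0] → 0x27007  P=1,RW=1,US=1,PS=0
  → PA=0x27953  (2 entries read)
#3 VA=0x3001413 (r,user):
  L0 @0x15[24] → 0x2A007  P=1,RW=1,US=1,PS=0
  L1 @0x2A[1] → 0x2E007  P=1,RW=1,US=1,PS=0
  → PA=0x2E413  (2 entries read)

Access #3 PA: 0x2E413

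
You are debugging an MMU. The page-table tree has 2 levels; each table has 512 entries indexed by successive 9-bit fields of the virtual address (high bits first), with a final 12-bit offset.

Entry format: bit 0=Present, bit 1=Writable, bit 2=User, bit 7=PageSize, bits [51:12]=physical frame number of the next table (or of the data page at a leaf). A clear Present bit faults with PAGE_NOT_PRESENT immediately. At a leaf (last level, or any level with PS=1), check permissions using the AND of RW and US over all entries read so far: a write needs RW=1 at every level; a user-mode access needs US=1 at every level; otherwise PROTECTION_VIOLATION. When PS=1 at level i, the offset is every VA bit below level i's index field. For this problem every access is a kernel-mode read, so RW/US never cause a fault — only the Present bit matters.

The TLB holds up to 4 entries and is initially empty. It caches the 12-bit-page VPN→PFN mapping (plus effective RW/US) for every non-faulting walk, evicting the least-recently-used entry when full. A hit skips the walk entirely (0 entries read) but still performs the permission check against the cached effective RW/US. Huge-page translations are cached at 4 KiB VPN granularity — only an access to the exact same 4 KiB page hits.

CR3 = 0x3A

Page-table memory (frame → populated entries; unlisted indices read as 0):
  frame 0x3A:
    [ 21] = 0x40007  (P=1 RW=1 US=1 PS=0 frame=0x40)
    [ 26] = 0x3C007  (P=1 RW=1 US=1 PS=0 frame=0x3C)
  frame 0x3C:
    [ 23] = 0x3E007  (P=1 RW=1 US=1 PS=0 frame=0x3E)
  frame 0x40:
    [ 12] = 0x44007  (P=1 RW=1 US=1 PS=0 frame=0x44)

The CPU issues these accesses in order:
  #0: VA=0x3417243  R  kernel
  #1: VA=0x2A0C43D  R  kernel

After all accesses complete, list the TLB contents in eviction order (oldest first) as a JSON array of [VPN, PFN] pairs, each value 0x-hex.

Trace:
#0 VA=0x3417243 (r,kernel):
  L0: frame=0x3A idx=26 entry=0x3C007 [P=1 RW=1 US=1 PS=0]
  L1: frame=0x3C idx=23 entry=0x3E007 [P=1 RW=1 US=1 PS=0]
  → PA=0x3E243  (2 entries read)
#1 VA=0x2A0C43D (r,kernel):
  L0: frame=0x3A idx=21 entry=0x40007 [P=1 RW=1 US=1 PS=0]
  L1: frame=0x40 idx=12 entry=0x44007 [P=1 RW=1 US=1 PS=0]
  → PA=0x4443D  (2 entries read)

TLB: [["0x3417", "0x3E"], ["0x2A0C", "0x44"]]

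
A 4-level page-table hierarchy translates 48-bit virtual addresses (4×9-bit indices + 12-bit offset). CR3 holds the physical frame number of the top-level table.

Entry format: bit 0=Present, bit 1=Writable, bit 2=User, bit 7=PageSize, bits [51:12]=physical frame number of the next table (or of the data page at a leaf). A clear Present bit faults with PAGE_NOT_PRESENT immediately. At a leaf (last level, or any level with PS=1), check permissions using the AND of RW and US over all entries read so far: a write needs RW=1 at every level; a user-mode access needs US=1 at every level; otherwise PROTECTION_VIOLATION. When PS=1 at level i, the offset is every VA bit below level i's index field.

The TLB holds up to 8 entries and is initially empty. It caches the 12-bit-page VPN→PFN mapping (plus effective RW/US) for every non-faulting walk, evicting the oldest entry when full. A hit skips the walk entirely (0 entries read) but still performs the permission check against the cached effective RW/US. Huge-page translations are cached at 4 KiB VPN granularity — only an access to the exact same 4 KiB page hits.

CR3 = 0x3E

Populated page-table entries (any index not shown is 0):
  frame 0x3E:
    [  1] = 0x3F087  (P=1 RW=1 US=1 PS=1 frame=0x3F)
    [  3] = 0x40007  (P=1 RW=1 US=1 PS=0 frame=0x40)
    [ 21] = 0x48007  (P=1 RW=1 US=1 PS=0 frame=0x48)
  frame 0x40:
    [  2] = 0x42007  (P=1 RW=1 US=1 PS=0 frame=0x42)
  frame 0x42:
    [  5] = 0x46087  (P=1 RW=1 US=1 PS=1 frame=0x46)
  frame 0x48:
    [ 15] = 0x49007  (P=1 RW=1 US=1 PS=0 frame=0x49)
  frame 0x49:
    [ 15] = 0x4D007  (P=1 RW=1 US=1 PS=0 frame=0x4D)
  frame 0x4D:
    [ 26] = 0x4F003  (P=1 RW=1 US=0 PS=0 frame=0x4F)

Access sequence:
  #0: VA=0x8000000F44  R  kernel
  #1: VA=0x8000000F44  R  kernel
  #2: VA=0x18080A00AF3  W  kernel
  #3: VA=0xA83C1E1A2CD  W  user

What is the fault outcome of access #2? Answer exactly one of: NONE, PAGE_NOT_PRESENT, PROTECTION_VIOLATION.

Trace:
#0 VA=0x8000000F44 (r,kernel):
  L0: frame=0x3E idx=1 entry=0x3F087 [P=1 RW=1 US=1 PS=1]
  ⇒ phys 0x3FF44 (huge @L0)  [1 reads]
#1 VA=0x8000000F44 (r,kernel):
  TLB hit vpn=0x8000000 → PA=0x3FF44
#2 VA=0x18080A00AF3 (w,kernel):
  L0: frame=0x3E idx=3 entry=0x40007 [P=1 RW=1 US=1 PS=0]
  L1: frame=0x40 idx=2 entry=0x42007 [P=1 RW=1 US=1 PS=0]
  L2: frame=0x42 idx=5 entry=0x46087 [P=1 RW=1 US=1 PS=1]
  ⇒ phys 0x46AF3 (huge @L2)  [3 reads]
#3 VA=0xA83C1E1A2CD (w,user):
  L0: frame=0x3E idx=21 entry=0x48007 [P=1 RW=1 US=1 PS=0]
  L1: frame=0x48 idx=15 entry=0x49007 [P=1 RW=1 US=1 PS=0]
  L2: frame=0x49 idx=15 entry=0x4D007 [P=1 RW=1 US=1 PS=0]
  L3: frame=0x4D idx=26 entry=0x4F003 [P=1 RW=1 US=0 PS=0]
  ✗ PROTECTION_VIOLATION  [4 reads]

Access #2 fault: NONE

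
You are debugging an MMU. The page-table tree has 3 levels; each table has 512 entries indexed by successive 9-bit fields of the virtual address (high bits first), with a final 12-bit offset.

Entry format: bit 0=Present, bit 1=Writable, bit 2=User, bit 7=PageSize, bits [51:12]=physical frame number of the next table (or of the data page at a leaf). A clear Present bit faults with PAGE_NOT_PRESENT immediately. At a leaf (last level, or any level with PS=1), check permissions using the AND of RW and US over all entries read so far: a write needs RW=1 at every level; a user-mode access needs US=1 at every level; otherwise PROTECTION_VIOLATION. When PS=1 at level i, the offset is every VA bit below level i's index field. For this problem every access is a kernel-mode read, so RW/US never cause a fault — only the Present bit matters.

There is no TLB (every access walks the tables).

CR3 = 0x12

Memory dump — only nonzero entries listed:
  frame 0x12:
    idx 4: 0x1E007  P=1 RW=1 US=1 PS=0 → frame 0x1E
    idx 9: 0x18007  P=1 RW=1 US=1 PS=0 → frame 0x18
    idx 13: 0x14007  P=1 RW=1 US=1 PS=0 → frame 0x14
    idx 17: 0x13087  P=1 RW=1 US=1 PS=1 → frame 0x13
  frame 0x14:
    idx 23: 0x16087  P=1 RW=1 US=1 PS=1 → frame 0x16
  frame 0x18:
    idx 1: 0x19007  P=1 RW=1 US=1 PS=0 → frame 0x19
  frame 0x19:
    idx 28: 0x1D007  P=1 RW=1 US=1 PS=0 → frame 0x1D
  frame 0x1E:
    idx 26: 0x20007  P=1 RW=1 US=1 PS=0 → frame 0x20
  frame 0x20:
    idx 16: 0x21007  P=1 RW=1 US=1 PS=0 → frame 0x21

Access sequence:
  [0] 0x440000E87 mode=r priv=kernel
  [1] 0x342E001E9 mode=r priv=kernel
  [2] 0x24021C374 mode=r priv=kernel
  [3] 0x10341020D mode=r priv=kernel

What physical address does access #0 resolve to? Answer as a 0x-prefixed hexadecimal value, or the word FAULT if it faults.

Walk each access:
#0 VA=0x440000E87 (r,kernel):
  L0: frame=0x12 idx=17 entry=0x13087 [P=1 RW=1 US=1 PS=1]
  ⇒ phys 0x13E87 (huge @L0)  [1 reads]
#1 VA=0x342E001E9 (r,kernel):
  L0: frame=0x12 idx=13 entry=0x14007 [P=1 RW=1 US=1 PS=0]
  L1: frame=0x14 idx=23 entry=0x16087 [P=1 RW=1 US=1 PS=1]
  ⇒ phys 0x161E9 (huge @L1)  [2 reads]
#2 VA=0x24021C374 (r,kernel):
  L0: frame=0x12 idx=9 entry=0x18007 [P=1 RW=1 US=1 PS=0]
  L1: frame=0x18 idx=1 entry=0x19007 [P=1 RW=1 US=1 PS=0]
  L2: frame=0x19 idx=28 entry=0x1D007 [P=1 RW=1 US=1 PS=0]
  ⇒ phys 0x1D374  [3 reads]
#3 VA=0x10341020D (r,kernel):
  L0: frame=0x12 idx=4 entry=0x1E007 [P=1 RW=1 US=1 PS=0]
  L1: frame=0x1E idx=26 entry=0x20007 [P=1 RW=1 US=1 PS=0]
  L2: frame=0x20 idx=16 entry=0x21007 [P=1 RW=1 US=1 PS=0]
  ⇒ phys 0x2120D  [3 reads]

Access #0 PA: 0x13E87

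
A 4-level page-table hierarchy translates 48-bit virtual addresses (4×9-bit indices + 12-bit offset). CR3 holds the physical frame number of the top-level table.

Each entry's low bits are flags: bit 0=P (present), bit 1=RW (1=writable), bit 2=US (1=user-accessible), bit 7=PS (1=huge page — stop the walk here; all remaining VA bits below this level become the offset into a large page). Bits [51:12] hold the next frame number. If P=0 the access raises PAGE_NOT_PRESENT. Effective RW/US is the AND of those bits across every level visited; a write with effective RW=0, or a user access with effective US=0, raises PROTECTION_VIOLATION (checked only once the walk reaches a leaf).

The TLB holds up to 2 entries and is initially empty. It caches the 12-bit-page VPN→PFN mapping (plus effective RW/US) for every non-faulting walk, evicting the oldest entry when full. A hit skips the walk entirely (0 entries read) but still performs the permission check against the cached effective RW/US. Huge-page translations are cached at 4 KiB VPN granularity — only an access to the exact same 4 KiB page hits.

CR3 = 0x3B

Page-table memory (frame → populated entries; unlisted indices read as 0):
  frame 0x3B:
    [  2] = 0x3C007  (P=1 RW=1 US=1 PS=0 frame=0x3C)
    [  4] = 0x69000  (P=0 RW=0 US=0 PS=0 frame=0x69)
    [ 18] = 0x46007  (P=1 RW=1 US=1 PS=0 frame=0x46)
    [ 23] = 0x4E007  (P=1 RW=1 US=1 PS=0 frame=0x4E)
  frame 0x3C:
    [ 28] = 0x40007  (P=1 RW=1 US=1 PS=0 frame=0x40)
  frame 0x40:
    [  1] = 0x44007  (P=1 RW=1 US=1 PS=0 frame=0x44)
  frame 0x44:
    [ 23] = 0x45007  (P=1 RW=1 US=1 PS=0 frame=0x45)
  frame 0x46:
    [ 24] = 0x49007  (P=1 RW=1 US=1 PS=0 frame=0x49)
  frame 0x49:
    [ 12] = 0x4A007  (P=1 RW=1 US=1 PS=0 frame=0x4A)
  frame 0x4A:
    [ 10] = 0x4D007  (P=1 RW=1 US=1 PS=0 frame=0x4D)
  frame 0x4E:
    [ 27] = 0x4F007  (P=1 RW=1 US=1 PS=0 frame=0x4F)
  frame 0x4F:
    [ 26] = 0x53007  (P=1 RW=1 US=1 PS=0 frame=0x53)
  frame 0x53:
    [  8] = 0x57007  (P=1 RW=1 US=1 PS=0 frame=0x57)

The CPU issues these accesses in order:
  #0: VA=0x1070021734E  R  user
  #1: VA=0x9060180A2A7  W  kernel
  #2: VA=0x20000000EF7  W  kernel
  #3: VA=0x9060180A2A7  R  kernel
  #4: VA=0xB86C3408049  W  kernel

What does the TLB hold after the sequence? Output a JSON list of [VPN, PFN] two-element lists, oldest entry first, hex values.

Walk each access:
#0 VA=0x1070021734E (r,user):
  L0 @0x3B[2] → 0x3C007  P=1,RW=1,US=1,PS=0
  L1 @0x3C[28] → 0x40007  P=1,RW=1,US=1,PS=0
  L2 @0x40[1] → 0x44007  P=1,RW=1,US=1,PS=0
  L3 @0x44[23] → 0x45007  P=1,RW=1,US=1,PS=0
  ✓ 0x4534E  — 4 lookups
#1 VA=0x9060180A2A7 (w,kernel):
  L0 @0x3B[18] → 0x46007  P=1,RW=1,US=1,PS=0
  L1 @0x46[24] → 0x49007  P=1,RW=1,US=1,PS=0
  L2 @0x49[12] → 0x4A007  P=1,RW=1,US=1,PS=0
  L3 @0x4A[10] → 0x4D007  P=1,RW=1,US=1,PS=0
  ✓ 0x4D2A7  — 4 lookups
#2 VA=0x20000000EF7 (w,kernel):
  L0 @0x3B[4] → 0x69000  P=0,RW=0,US=0,PS=0
  ⇒ fault: PAGE_NOT_PRESENT  — 1 lookups
#3 VA=0x9060180A2A7 (r,kernel):
  TLB hit vpn=0x9060180A → PA=0x4D2A7
#4 VA=0xB86C3408049 (w,kernel):
  L0 @0x3B[23] → 0x4E007  P=1,RW=1,US=1,PS=0
  L1 @0x4E[27] → 0x4F007  P=1,RW=1,US=1,PS=0
  L2 @0x4F[26] → 0x53007  P=1,RW=1,US=1,PS=0
  L3 @0x53[8] → 0x57007  P=1,RW=1,US=1,PS=0
  ✓ 0x57049  — 4 lookups

TLB: [["0x9060180A", "0x4D"], ["0xB86C3408", "0x57"]]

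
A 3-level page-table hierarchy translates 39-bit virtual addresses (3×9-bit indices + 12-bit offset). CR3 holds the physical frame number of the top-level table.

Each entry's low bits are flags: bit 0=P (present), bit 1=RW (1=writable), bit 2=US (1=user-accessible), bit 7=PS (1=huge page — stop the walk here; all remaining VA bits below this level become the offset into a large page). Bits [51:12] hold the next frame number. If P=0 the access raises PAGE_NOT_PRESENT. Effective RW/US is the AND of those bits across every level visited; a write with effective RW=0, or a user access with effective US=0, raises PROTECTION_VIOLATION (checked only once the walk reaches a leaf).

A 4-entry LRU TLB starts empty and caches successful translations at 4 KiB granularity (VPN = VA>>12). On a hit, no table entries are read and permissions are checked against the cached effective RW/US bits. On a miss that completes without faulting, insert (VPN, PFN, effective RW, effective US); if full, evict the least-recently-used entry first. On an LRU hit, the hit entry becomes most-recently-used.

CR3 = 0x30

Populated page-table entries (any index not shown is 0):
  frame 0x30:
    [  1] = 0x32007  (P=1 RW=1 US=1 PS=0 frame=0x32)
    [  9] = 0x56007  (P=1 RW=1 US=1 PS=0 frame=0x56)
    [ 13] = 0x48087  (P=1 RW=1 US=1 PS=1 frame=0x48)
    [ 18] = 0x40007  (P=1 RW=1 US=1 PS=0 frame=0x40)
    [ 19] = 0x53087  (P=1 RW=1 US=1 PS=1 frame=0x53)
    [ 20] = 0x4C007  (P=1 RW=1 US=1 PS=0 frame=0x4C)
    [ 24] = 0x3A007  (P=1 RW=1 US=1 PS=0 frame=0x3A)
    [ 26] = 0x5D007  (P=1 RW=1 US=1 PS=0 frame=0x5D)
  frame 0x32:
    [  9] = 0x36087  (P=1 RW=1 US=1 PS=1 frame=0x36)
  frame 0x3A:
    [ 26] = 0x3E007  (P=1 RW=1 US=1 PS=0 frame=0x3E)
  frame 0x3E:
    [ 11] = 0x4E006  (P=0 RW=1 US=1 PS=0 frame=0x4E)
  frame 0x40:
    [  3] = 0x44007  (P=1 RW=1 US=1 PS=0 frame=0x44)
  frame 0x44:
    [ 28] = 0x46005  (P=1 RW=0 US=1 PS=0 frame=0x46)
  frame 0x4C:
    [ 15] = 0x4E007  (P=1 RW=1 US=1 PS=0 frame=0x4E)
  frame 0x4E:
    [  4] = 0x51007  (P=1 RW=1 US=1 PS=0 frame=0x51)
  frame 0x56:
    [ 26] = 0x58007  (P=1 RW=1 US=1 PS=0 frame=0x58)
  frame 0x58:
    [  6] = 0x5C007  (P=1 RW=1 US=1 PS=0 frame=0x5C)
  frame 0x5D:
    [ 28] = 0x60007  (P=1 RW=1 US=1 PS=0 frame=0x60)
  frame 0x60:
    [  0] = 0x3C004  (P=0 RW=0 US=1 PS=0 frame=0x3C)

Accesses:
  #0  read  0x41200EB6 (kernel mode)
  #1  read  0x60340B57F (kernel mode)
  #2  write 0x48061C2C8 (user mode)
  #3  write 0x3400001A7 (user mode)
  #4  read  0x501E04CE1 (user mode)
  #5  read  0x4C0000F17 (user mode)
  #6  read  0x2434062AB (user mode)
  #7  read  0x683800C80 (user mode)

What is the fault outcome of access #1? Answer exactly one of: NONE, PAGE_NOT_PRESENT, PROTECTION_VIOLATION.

Per-access translation:
#0 VA=0x41200EB6 (r,kernel):
  L0: frame=0x30 idx=1 entry=0x32007 [P=1 RW=1 US=1 PS=0]
  L1: frame=0x32 idx=9 entry=0x36087 [P=1 RW=1 US=1 PS=1]
  ✓ 0x36EB6 (huge @L1)  — 2 lookups
#1 VA=0x60340B57F (r,kernel):
  L0: frame=0x30 idx=24 entry=0x3A007 [P=1 RW=1 US=1 PS=0]
  L1: frame=0x3A idx=26 entry=0x3E007 [P=1 RW=1 US=1 PS=0]
  L2: frame=0x3E idx=11 entry=0x4E006 [P=0 RW=1 US=1 PS=0]
  ✗ PAGE_NOT_PRESENT  [3 reads]
#2 VA=0x48061C2C8 (w,user):
  L0: frame=0x30 idx=18 entry=0x40007 [P=1 RW=1 US=1 PS=0]
  L1: frame=0x40 idx=3 entry=0x44007 [P=1 RW=1 US=1 PS=0]
  L2: frame=0x44 idx=28 entry=0x46005 [P=1 RW=0 US=1 PS=0]
  ✗ PROTECTION_VIOLATION  [3 reads]
#3 VA=0x3400001A7 (w,user):
  L0: frame=0x30 idx=13 entry=0x48087 [P=1 RW=1 US=1 PS=1]
  ✓ 0x481A7 (huge @L0)  — 1 lookups
#4 VA=0x501E04CE1 (r,user):
  L0: frame=0x30 idx=20 entry=0x4C007 [P=1 RW=1 US=1 PS=0]
  L1: frame=0x4C idx=15 entry=0x4E007 [P=1 RW=1 US=1 PS=0]
  L2: frame=0x4E idx=4 entry=0x51007 [P=1 RW=1 US=1 PS=0]
  ✓ 0x51CE1  — 3 lookups
#5 VA=0x4C0000F17 (r,user):
  L0: frame=0x30 idx=19 entry=0x53087 [P=1 RW=1 US=1 PS=1]
  ✓ 0x53F17 (huge @L0)  — 1 lookups
#6 VA=0x2434062AB (r,user):
  L0: frame=0x30 idx=9 entry=0x56007 [P=1 RW=1 US=1 PS=0]
  L1: frame=0x56 idx=26 entry=0x58007 [P=1 RW=1 US=1 PS=0]
  L2: frame=0x58 idx=6 entry=0x5C007 [P=1 RW=1 US=1 PS=0]
  ✓ 0x5C2AB  — 3 lookups
#7 VA=0x683800C80 (r,user):
  L0: frame=0x30 idx=26 entry=0x5D007 [P=1 RW=1 US=1 PS=0]
  L1: frame=0x5D idx=28 entry=0x60007 [P=1 RW=1 US=1 PS=0]
  L2: frame=0x60 idx=0 entry=0x3C004 [P=0 RW=0 US=1 PS=0]
  ✗ PAGE_NOT_PRESENT  [3 reads]

Access #1 fault: PAGE_NOT_PRESENT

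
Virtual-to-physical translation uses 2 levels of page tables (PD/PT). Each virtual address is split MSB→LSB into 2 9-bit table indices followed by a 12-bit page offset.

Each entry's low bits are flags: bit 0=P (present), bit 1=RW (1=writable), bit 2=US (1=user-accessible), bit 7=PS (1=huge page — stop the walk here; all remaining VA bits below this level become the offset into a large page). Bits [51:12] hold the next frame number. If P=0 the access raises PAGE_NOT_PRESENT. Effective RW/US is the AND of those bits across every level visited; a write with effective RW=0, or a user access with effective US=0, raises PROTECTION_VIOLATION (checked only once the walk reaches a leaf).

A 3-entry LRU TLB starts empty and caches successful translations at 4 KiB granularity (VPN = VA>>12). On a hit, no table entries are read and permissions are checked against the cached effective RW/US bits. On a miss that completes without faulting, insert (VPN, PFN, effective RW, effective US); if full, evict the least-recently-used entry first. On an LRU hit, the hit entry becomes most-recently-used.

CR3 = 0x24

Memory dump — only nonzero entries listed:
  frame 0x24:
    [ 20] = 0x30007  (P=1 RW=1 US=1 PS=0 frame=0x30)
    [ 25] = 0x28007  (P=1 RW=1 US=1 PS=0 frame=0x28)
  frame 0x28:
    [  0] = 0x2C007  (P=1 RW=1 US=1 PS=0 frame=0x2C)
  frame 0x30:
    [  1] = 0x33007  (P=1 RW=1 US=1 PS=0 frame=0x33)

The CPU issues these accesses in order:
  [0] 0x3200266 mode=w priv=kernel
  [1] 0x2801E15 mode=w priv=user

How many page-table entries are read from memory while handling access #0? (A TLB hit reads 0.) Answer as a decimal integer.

Walk each access:
#0 VA=0x3200266 (w,kernel):
  L0: frame=0x24 idx=25 entry=0x28007 [P=1 RW=1 US=1 PS=0]
  L1: frame=0x28 idx=0 entry=0x2C007 [P=1 RW=1 US=1 PS=0]
  ⇒ phys 0x2C266  [2 reads]
#1 VA=0x2801E15 (w,user):
  L0: frame=0x24 idx=20 entry=0x30007 [P=1 RW=1 US=1 PS=0]
  L1: frame=0x30 idx=1 entry=0x33007 [P=1 RW=1 US=1 PS=0]
  ⇒ phys 0x33E15  [2 reads]

Entries read for #0: 2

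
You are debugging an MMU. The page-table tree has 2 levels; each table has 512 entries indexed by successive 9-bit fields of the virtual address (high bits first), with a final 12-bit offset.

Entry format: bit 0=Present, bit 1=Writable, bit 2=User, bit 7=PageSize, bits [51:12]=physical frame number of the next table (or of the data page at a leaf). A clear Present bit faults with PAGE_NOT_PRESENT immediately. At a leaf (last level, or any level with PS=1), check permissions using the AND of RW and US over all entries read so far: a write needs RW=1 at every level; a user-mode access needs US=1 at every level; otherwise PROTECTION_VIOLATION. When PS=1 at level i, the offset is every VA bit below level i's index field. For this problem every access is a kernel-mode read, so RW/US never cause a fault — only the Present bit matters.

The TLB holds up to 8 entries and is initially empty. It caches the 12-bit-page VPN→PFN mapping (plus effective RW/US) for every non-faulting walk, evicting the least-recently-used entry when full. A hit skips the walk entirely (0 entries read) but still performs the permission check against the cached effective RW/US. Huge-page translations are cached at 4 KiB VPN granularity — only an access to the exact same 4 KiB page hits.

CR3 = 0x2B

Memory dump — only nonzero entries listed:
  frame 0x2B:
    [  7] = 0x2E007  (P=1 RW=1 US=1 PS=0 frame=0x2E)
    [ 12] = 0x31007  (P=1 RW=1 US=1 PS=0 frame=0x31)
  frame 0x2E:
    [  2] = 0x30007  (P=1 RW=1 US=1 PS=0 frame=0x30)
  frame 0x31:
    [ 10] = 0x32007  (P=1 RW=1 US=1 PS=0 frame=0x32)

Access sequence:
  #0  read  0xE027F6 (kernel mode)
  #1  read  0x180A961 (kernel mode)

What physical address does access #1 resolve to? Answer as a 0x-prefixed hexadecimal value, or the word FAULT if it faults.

Trace:
#0 VA=0xE027F6 (r,kernel):
  [0] read 0x2B idx=7: raw=0x2E007 flags P=1 W=1 U=1 S=0
  [1] read 0x2E idx=2: raw=0x30007 flags P=1 W=1 U=1 S=0
  → PA=0x307F6  (2 entries read)
#1 VA=0x180A961 (r,kernel):
  [0] read 0x2B idx=12: raw=0x31007 flags P=1 W=1 U=1 S=0
  [1] read 0x31 idx=10: raw=0x32007 flags P=1 W=1 U=1 S=0
  → PA=0x32961  (2 entries read)

Access #1 PA: 0x32961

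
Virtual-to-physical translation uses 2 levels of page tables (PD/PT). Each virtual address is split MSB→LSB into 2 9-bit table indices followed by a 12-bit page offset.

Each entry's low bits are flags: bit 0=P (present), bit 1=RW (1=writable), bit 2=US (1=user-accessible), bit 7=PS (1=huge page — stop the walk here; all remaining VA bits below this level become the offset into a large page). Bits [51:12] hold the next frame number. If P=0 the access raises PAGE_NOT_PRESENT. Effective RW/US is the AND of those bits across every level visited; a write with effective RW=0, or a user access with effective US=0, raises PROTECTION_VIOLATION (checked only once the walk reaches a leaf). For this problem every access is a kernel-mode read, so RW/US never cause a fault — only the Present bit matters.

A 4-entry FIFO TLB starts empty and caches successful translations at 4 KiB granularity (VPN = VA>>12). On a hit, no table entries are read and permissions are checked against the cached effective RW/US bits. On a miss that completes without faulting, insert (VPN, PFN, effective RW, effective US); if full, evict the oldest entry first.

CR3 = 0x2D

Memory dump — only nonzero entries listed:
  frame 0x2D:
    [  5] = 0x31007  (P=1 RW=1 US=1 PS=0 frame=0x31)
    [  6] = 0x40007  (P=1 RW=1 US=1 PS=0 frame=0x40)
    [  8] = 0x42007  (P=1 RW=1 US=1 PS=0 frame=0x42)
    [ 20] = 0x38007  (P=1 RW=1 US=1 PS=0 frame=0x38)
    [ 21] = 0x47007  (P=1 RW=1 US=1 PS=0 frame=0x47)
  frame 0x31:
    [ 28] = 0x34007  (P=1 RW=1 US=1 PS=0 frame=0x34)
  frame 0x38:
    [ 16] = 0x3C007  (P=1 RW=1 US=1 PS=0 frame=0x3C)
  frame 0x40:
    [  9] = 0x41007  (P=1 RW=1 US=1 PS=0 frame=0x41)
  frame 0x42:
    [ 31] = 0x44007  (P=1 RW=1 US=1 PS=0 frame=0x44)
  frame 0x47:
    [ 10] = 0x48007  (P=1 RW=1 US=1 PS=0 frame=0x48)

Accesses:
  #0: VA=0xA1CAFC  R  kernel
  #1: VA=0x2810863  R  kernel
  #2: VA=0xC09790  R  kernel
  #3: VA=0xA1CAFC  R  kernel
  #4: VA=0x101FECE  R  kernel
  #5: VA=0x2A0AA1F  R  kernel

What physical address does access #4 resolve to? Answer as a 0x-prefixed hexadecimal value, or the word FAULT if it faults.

Walk each access:
#0 VA=0xA1CAFC (r,kernel):
  lvl0: tbl 0x2D, slot 5 ⇒ 0x31007 (P1/RW1/US1/PS0)
  lvl1: tbl 0x31, slot 28 ⇒ 0x34007 (P1/RW1/US1/PS0)
  ⇒ phys 0x34AFC  [2 reads]
#1 VA=0x2810863 (r,kernel):
  lvl0: tbl 0x2D, slot 20 ⇒ 0x38007 (P1/RW1/US1/PS0)
  lvl1: tbl 0x38, slot 16 ⇒ 0x3C007 (P1/RW1/US1/PS0)
  ⇒ phys 0x3C863  [2 reads]
#2 VA=0xC09790 (r,kernel):
  lvl0: tbl 0x2D, slot 6 ⇒ 0x40007 (P1/RW1/US1/PS0)
  lvl1: tbl 0x40, slot 9 ⇒ 0x41007 (P1/RW1/US1/PS0)
  ⇒ phys 0x41790  [2 reads]
#3 VA=0xA1CAFC (r,kernel):
  TLB hit vpn=0xA1C → PA=0x34AFC
#4 VA=0x101FECE (r,kernel):
  lvl0: tbl 0x2D, slot 8 ⇒ 0x42007 (P1/RW1/US1/PS0)
  lvl1: tbl 0x42, slot 31 ⇒ 0x44007 (P1/RW1/US1/PS0)
  ⇒ phys 0x44ECE  [2 reads]
#5 VA=0x2A0AA1F (r,kernel):
  lvl0: tbl 0x2D, slot 21 ⇒ 0x47007 (P1/RW1/US1/PS0)
  lvl1: tbl 0x47, slot 10 ⇒ 0x48007 (P1/RW1/US1/PS0)
  ⇒ phys 0x48A1F  [2 reads]

Access #4 PA: 0x44ECE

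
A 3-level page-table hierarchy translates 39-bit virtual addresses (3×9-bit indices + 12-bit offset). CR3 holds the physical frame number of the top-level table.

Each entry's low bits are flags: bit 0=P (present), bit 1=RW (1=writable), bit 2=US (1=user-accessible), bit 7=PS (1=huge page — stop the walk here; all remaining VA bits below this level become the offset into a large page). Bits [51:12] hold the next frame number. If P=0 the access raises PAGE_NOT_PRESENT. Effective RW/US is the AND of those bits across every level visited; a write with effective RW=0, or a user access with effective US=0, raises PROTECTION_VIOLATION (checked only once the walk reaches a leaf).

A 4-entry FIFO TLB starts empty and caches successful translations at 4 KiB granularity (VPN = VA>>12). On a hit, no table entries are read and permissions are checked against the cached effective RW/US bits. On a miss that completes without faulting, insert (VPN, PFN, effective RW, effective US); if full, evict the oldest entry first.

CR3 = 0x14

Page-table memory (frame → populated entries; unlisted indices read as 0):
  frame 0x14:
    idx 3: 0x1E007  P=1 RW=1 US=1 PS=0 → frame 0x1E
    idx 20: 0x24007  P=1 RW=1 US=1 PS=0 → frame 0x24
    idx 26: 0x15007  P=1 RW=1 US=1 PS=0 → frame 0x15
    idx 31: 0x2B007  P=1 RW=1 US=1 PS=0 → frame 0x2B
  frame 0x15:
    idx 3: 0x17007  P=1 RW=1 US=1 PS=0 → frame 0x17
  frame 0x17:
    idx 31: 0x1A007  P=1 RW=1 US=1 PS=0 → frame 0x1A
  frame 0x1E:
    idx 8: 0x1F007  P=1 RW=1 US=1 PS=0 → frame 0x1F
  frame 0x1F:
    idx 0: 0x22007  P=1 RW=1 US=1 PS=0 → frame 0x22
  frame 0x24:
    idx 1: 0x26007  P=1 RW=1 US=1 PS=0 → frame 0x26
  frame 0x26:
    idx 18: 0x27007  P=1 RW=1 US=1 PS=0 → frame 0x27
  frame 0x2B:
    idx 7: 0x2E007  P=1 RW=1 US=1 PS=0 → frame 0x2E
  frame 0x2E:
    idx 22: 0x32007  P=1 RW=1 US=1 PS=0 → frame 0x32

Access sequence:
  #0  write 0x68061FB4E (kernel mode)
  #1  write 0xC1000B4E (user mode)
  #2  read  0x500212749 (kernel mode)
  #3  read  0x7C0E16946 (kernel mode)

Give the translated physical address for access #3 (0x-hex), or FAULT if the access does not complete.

Per-access translation:
#0 VA=0x68061FB4E (w,kernel):
  L0: frame=0x14 idx=26 entry=0x15007 [P=1 RW=1 US=1 PS=0]
  L1: frame=0x15 idx=3 entry=0x17007 [P=1 RW=1 US=1 PS=0]
  L2: frame=0x17 idx=31 entry=0x1A007 [P=1 RW=1 US=1 PS=0]
  → PA=0x1AB4E  (3 entries read)
#1 VA=0xC1000B4E (w,user):
  L0: frame=0x14 idx=3 entry=0x1E007 [P=1 RW=1 US=1 PS=0]
  L1: frame=0x1E idx=8 entry=0x1F007 [P=1 RW=1 US=1 PS=0]
  L2: frame=0x1F idx=0 entry=0x22007 [P=1 RW=1 US=1 PS=0]
  → PA=0x22B4E  (3 entries read)
#2 VA=0x500212749 (r,kernel):
  L0: frame=0x14 idx=20 entry=0x24007 [P=1 RW=1 US=1 PS=0]
  L1: frame=0x24 idx=1 entry=0x26007 [P=1 RW=1 US=1 PS=0]
  L2: frame=0x26 idx=18 entry=0x27007 [P=1 RW=1 US=1 PS=0]
  → PA=0x27749  (3 entries read)
#3 VA=0x7C0E16946 (r,kernel):
  L0: frame=0x14 idx=31 entry=0x2B007 [P=1 RW=1 US=1 PS=0]
  L1: frame=0x2B idx=7 entry=0x2E007 [P=1 RW=1 US=1 PS=0]
  L2: frame=0x2E idx=22 entry=0x32007 [P=1 RW=1 US=1 PS=0]
  → PA=0x32946  (3 entries read)

Access #3 PA: 0x32946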